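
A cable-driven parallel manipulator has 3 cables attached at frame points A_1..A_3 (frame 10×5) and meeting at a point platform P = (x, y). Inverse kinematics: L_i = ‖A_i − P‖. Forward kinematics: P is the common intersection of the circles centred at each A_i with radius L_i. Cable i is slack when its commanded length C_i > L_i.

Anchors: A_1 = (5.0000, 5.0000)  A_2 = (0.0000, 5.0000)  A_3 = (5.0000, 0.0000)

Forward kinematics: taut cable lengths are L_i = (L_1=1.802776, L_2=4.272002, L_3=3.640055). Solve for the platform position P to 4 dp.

each cable: (A_i−P)·(A_i−P) = L_i²; let c_i = ‖A_i‖²−L_i²
c_1 = 25.0000+25.0000−3.2500 = 46.7500
row 1: 10.0000x + 0.0000y = 40.0000  (c_2=6.7500)
row 2: 0.0000x + 10.0000y = 35.0000  (c_3=11.7500)
Cramer on rows 1–2 → x = 4.0000, y = 3.5000

(4.0000, 3.5000)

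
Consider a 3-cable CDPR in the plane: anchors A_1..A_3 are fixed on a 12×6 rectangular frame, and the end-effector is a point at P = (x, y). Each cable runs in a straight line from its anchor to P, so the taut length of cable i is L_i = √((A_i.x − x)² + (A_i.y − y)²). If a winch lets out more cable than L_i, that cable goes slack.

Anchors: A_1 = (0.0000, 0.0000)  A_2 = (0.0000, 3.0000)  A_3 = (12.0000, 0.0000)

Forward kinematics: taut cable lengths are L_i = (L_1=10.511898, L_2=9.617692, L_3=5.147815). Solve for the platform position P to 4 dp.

circle eqns → linear via eq_j − eq_1; set c_j = A_j·A_j − L_j²
c_1 = 0.0000+0.0000−110.5000 = -110.5000
0.0000·x − 6.0000·y = c_1−c_2 = -27.0000
-24.0000·x + 0.0000·y = c_1−c_3 = -228.0000
solve first two rows → x=9.5000, y=4.5000

(9.5000, 4.5000)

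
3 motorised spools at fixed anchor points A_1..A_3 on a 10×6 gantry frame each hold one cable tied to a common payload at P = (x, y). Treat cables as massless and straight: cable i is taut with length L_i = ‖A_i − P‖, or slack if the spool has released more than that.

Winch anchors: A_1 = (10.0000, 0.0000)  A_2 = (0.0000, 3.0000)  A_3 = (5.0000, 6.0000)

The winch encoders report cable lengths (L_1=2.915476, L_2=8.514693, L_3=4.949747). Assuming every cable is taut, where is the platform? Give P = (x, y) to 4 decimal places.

expand ‖A_i−P‖²=L_i² and subtract eq 1 (k_i ≔ ‖A_i‖²−L_i²)
k_1 = 100.0000+0.0000−8.5000 = 91.5000
eq1−eq2 → [20.0000  -6.0000]·P = 155.0000
eq1−eq3 → [10.0000  -12.0000]·P = 55.0000
2×2 solve → P = (8.5000, 2.5000)

(8.5000, 2.5000)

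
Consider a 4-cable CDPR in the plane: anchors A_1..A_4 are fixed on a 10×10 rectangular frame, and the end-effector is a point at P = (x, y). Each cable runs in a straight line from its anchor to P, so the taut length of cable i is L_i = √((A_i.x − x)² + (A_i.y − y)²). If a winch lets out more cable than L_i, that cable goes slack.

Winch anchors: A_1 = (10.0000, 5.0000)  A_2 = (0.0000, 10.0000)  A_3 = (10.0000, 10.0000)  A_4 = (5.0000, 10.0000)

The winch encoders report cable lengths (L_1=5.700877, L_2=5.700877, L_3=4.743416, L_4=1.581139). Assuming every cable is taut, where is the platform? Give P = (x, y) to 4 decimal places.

(5.5000, 8.5000)

each cable: (A_i−P)·(A_i−P) = L_i²; let k_i = ‖A_i‖²−L_i²
k_1 = 100.0000+25.0000−32.5000 = 92.5000
row 1: 20.0000x − 10.0000y = 25.0000  (k_2=67.5000)
row 2: 0.0000x − 10.0000y = -85.0000  (k_3=177.5000)
row 3: 10.0000x − 10.0000y = -30.0000  (k_4=122.5000)
Cramer on rows 1–2 → x = 5.5000, y = 8.5000
check cable 4: ‖A_4−P‖² = 2.5000 ≈ L_4² = 2.5000 ✓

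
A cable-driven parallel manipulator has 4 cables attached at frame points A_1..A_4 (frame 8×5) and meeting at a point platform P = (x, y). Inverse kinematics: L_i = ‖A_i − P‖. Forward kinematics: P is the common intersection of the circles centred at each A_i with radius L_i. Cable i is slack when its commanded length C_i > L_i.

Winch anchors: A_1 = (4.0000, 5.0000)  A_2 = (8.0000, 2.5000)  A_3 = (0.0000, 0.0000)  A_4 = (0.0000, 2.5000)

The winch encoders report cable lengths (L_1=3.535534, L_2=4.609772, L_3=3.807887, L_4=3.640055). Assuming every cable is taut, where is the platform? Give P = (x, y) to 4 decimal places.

expand ‖A_i−P‖²=L_i² and subtract eq 1 (q_i ≔ ‖A_i‖²−L_i²)
q_1 = 16.0000+25.0000−12.5000 = 28.5000
eq1−eq2 → [-8.0000  5.0000]·P = -20.5000
eq1−eq3 → [8.0000  10.0000]·P = 43.0000
eq1−eq4 → [8.0000  5.0000]·P = 35.5000
2×2 solve → P = (3.5000, 1.5000)
check cable 4: ‖A_4−P‖² = 13.2500 ≈ L_4² = 13.2500 ✓

(3.5000, 1.5000)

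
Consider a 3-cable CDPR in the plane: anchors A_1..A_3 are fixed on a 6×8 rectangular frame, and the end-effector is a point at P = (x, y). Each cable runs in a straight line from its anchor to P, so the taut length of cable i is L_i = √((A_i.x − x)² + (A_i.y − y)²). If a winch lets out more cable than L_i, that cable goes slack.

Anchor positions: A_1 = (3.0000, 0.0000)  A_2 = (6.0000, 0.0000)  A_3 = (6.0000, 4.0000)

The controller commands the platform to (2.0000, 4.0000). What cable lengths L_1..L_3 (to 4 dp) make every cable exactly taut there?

(4.1231, 5.6569, 4.0000)

L_1: Δ = A_1−P = (1.0000, -4.0000) → ‖Δ‖ = √17.0000 = 4.1231
L_2: Δ = A_2−P = (4.0000, -4.0000) → ‖Δ‖ = √32.0000 = 5.6569
L_3: Δ = A_3−P = (4.0000, 0.0000) → ‖Δ‖ = √16.0000 = 4.0000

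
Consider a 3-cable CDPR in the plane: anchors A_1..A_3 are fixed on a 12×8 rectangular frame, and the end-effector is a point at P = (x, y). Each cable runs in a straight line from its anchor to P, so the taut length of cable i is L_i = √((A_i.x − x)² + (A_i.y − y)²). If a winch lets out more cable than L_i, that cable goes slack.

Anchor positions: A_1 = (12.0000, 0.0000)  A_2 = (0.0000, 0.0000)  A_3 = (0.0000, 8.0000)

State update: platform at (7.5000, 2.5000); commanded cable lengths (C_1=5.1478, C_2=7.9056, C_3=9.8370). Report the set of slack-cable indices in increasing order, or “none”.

3

cable 1: √((4.5000)²+(-2.5000)²)=5.1478, C_1=5.1478: taut
cable 2: √((-7.5000)²+(-2.5000)²)=7.9057, C_2=7.9056: taut
cable 3: √((-7.5000)²+(5.5000)²)=9.3005, C_3=9.8370: slack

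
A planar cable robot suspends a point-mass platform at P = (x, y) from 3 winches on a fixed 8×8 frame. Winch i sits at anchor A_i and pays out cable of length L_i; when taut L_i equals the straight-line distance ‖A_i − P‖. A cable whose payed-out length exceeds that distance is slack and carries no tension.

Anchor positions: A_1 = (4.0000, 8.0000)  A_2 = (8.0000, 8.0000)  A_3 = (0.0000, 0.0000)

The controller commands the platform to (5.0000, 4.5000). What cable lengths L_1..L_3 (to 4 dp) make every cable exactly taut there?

(3.6401, 4.6098, 6.7268)

cable 1: Δx=-1.0000, Δy=3.5000; L_1 = √(Δx²+Δy²) = 3.6401
cable 2: Δx=3.0000, Δy=3.5000; L_2 = √(Δx²+Δy²) = 4.6098
cable 3: Δx=-5.0000, Δy=-4.5000; L_3 = √(Δx²+Δy²) = 6.7268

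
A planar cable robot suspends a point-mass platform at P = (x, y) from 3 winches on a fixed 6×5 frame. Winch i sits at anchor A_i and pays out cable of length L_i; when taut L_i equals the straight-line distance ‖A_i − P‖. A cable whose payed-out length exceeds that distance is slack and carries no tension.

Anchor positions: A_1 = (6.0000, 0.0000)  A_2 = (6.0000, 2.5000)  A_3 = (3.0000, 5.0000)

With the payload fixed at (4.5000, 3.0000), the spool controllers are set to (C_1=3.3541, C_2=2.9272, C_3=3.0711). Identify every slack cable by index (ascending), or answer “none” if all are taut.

2, 3

cable 1: L_1 = ‖A_1−P‖ = 3.3541;  C_1 = 3.3541 → taut
cable 2: L_2 = ‖A_2−P‖ = 1.5811;  C_2 = 2.9272 → slack
cable 3: L_3 = ‖A_3−P‖ = 2.5000;  C_3 = 3.0711 → slack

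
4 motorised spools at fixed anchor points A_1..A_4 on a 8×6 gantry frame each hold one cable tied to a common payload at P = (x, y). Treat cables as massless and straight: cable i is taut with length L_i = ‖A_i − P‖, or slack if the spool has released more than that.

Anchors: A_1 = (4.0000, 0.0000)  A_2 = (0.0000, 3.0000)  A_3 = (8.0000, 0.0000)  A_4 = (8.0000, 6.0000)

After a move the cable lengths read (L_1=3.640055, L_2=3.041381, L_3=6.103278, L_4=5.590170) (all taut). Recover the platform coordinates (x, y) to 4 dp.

(3.0000, 3.5000)

each cable: (A_i−P)·(A_i−P) = L_i²; let k_i = ‖A_i‖²−L_i²
k_1 = 16.0000+0.0000−13.2500 = 2.7500
row 1: 8.0000x − 6.0000y = 3.0000  (k_2=-0.2500)
row 2: -8.0000x + 0.0000y = -24.0000  (k_3=26.7500)
row 3: -8.0000x − 12.0000y = -66.0000  (k_4=68.7500)
Cramer on rows 1–2 → x = 3.0000, y = 3.5000
check cable 4: ‖A_4−P‖² = 31.2500 ≈ L_4² = 31.2500 ✓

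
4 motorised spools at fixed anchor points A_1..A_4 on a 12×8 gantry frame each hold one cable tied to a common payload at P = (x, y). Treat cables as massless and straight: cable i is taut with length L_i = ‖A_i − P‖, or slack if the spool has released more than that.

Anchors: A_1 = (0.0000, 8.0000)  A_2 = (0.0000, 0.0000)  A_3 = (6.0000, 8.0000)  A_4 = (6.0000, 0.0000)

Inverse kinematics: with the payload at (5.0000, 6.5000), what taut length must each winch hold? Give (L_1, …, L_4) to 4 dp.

L_1 = √((0.0000−5.0000)² + (8.0000−6.5000)²) = 5.2202
L_2 = √((0.0000−5.0000)² + (0.0000−6.5000)²) = 8.2006
L_3 = √((6.0000−5.0000)² + (8.0000−6.5000)²) = 1.8028
L_4 = √((6.0000−5.0000)² + (0.0000−6.5000)²) = 6.5765

(5.2202, 8.2006, 1.8028, 6.5765)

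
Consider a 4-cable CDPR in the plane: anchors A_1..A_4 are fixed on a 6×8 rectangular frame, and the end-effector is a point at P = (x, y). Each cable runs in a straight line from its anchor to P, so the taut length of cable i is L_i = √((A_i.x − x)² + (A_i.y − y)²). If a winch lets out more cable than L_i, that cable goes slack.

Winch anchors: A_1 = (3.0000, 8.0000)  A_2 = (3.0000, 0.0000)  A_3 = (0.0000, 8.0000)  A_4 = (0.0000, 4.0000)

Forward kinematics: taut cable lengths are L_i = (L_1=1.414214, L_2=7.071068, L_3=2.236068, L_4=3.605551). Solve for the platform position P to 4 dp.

(2.0000, 7.0000)

expand ‖A_i−P‖²=L_i² and subtract eq 1 (c_i ≔ ‖A_i‖²−L_i²)
c_1 = 9.0000+64.0000−2.0000 = 71.0000
eq1−eq2 → [0.0000  16.0000]·P = 112.0000
eq1−eq3 → [6.0000  0.0000]·P = 12.0000
eq1−eq4 → [6.0000  8.0000]·P = 68.0000
2×2 solve → P = (2.0000, 7.0000)
check cable 4: ‖A_4−P‖² = 13.0000 ≈ L_4² = 13.0000 ✓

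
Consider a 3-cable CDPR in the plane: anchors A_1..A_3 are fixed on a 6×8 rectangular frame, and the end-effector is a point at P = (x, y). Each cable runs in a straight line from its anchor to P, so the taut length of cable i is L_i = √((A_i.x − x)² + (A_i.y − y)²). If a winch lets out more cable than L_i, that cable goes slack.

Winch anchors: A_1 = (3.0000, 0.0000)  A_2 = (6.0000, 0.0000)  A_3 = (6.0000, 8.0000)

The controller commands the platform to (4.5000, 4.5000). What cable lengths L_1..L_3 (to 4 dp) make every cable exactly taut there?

cable 1: Δx=-1.5000, Δy=-4.5000; L_1 = √(Δx²+Δy²) = 4.7434
cable 2: Δx=1.5000, Δy=-4.5000; L_2 = √(Δx²+Δy²) = 4.7434
cable 3: Δx=1.5000, Δy=3.5000; L_3 = √(Δx²+Δy²) = 3.8079

(4.7434, 4.7434, 3.8079)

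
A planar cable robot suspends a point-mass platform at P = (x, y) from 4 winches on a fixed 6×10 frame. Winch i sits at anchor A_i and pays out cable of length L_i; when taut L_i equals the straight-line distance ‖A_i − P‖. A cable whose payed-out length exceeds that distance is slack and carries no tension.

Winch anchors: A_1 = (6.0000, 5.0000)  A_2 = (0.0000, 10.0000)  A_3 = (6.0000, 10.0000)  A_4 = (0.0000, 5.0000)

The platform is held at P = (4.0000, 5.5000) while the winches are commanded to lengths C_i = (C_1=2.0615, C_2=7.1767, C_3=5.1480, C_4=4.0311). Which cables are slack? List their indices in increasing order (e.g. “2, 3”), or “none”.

2, 3

cable 1: √((2.0000)²+(-0.5000)²)=2.0616, C_1=2.0615: taut
cable 2: √((-4.0000)²+(4.5000)²)=6.0208, C_2=7.1767: slack
cable 3: √((2.0000)²+(4.5000)²)=4.9244, C_3=5.1480: slack
cable 4: √((-4.0000)²+(-0.5000)²)=4.0311, C_4=4.0311: taut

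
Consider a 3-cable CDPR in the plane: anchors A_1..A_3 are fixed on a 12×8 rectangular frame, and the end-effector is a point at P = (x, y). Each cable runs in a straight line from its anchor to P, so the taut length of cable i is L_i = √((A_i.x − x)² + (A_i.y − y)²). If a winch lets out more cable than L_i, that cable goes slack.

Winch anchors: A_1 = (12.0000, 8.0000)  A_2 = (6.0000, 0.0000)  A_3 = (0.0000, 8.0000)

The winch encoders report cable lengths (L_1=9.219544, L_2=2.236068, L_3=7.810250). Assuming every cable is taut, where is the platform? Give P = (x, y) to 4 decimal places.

each cable: (A_i−P)·(A_i−P) = L_i²; let k_i = ‖A_i‖²−L_i²
k_1 = 144.0000+64.0000−85.0000 = 123.0000
row 1: 12.0000x + 16.0000y = 92.0000  (k_2=31.0000)
row 2: 24.0000x + 0.0000y = 120.0000  (k_3=3.0000)
Cramer on rows 1–2 → x = 5.0000, y = 2.0000

(5.0000, 2.0000)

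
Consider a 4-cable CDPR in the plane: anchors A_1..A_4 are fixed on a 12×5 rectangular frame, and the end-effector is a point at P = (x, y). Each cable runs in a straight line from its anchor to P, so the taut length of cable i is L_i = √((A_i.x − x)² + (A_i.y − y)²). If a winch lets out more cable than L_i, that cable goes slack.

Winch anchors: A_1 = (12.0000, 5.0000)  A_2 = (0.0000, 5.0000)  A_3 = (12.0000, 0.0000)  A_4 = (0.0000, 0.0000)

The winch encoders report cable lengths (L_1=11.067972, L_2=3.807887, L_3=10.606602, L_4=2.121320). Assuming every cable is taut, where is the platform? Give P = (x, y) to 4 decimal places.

each cable: (A_i−P)·(A_i−P) = L_i²; let c_i = ‖A_i‖²−L_i²
c_1 = 144.0000+25.0000−122.5000 = 46.5000
row 1: 24.0000x + 0.0000y = 36.0000  (c_2=10.5000)
row 2: 0.0000x + 10.0000y = 15.0000  (c_3=31.5000)
row 3: 24.0000x + 10.0000y = 51.0000  (c_4=-4.5000)
Cramer on rows 1–2 → x = 1.5000, y = 1.5000
check cable 4: ‖A_4−P‖² = 4.5000 ≈ L_4² = 4.5000 ✓

(1.5000, 1.5000)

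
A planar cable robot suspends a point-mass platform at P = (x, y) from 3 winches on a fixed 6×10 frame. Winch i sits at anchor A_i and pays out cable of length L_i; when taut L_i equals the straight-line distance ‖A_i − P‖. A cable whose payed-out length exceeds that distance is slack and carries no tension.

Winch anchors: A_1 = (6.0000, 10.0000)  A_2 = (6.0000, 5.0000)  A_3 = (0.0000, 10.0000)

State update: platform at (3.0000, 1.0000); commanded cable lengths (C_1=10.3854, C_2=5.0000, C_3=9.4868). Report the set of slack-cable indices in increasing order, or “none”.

1

cable 1: √((3.0000)²+(9.0000)²)=9.4868, C_1=10.3854: slack
cable 2: √((3.0000)²+(4.0000)²)=5.0000, C_2=5.0000: taut
cable 3: √((-3.0000)²+(9.0000)²)=9.4868, C_3=9.4868: taut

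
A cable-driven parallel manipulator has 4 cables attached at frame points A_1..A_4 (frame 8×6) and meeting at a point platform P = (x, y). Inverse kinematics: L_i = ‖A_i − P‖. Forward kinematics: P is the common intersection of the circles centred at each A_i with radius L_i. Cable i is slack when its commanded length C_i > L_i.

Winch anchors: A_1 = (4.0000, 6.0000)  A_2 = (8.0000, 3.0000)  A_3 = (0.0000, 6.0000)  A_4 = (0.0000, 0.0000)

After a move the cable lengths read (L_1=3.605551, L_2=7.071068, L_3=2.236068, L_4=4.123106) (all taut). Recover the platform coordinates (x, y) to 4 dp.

(1.0000, 4.0000)

circle eqns → linear via eq_j − eq_1; set k_j = A_j·A_j − L_j²
k_1 = 16.0000+36.0000−13.0000 = 39.0000
-8.0000·x + 6.0000·y = k_1−k_2 = 16.0000
8.0000·x + 0.0000·y = k_1−k_3 = 8.0000
8.0000·x + 12.0000·y = k_1−k_4 = 56.0000
solve first two rows → x=1.0000, y=4.0000
check cable 4: ‖A_4−P‖² = 17.0000 ≈ L_4² = 17.0000 ✓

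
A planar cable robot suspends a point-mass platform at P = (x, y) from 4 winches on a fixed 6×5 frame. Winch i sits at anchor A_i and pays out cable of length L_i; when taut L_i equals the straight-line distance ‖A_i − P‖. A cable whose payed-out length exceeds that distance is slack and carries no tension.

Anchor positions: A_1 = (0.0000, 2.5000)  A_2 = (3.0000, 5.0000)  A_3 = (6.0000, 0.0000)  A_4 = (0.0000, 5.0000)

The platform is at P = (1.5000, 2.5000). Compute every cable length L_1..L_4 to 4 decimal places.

L_1: Δ = A_1−P = (-1.5000, 0.0000) → ‖Δ‖ = √2.2500 = 1.5000
L_2: Δ = A_2−P = (1.5000, 2.5000) → ‖Δ‖ = √8.5000 = 2.9155
L_3: Δ = A_3−P = (4.5000, -2.5000) → ‖Δ‖ = √26.5000 = 5.1478
L_4: Δ = A_4−P = (-1.5000, 2.5000) → ‖Δ‖ = √8.5000 = 2.9155

(1.5000, 2.9155, 5.1478, 2.9155)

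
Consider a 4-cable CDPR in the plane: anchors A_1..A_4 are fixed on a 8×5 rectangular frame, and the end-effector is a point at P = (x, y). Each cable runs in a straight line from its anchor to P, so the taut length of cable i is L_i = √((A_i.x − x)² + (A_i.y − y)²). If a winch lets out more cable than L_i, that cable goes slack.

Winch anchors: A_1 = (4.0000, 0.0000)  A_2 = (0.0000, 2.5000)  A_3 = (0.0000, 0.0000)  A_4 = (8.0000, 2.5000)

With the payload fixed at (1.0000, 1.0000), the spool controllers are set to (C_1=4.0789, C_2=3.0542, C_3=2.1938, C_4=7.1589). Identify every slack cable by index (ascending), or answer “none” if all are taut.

1, 2, 3

i=1: geometric 3.1623 vs commanded 4.0789 ⇒ slack
i=2: geometric 1.8028 vs commanded 3.0542 ⇒ slack
i=3: geometric 1.4142 vs commanded 2.1938 ⇒ slack
i=4: geometric 7.1589 vs commanded 7.1589 ⇒ taut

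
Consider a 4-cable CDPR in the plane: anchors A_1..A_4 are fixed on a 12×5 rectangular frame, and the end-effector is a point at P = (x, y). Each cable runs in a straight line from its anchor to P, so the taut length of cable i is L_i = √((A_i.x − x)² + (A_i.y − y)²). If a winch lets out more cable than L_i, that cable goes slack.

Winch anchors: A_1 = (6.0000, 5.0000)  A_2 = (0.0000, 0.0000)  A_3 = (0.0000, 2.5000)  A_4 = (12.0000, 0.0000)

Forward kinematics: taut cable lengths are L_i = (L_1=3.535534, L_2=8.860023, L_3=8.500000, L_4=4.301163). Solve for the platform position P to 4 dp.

(8.5000, 2.5000)

circle eqns → linear via eq_j − eq_1; set q_j = A_j·A_j − L_j²
q_1 = 36.0000+25.0000−12.5000 = 48.5000
12.0000·x + 10.0000·y = q_1−q_2 = 127.0000
12.0000·x + 5.0000·y = q_1−q_3 = 114.5000
-12.0000·x + 10.0000·y = q_1−q_4 = -77.0000
solve first two rows → x=8.5000, y=2.5000
check cable 4: ‖A_4−P‖² = 18.5000 ≈ L_4² = 18.5000 ✓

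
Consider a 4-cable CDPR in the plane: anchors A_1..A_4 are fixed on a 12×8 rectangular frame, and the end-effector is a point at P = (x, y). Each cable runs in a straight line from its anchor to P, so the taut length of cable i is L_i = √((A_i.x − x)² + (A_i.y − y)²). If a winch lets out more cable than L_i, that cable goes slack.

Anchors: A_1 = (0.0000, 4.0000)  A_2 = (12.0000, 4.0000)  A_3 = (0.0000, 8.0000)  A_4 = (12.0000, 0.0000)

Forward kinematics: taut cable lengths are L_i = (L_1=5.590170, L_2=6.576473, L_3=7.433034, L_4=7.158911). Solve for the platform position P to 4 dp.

circle eqns → linear via eq_j − eq_1; set q_j = A_j·A_j − L_j²
q_1 = 0.0000+16.0000−31.2500 = -15.2500
-24.0000·x + 0.0000·y = q_1−q_2 = -132.0000
0.0000·x − 8.0000·y = q_1−q_3 = -24.0000
-24.0000·x + 8.0000·y = q_1−q_4 = -108.0000
solve first two rows → x=5.5000, y=3.0000
check cable 4: ‖A_4−P‖² = 51.2500 ≈ L_4² = 51.2500 ✓

(5.5000, 3.0000)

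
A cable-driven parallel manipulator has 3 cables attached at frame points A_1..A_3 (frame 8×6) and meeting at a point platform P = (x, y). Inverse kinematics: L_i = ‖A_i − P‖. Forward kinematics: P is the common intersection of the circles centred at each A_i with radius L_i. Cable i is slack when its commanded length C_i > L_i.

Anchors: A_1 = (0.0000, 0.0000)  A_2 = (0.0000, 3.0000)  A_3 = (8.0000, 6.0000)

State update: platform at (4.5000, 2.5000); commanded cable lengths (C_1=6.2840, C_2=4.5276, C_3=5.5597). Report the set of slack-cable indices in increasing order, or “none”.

i=1: geometric 5.1478 vs commanded 6.2840 ⇒ slack
i=2: geometric 4.5277 vs commanded 4.5276 ⇒ taut
i=3: geometric 4.9497 vs commanded 5.5597 ⇒ slack

1, 3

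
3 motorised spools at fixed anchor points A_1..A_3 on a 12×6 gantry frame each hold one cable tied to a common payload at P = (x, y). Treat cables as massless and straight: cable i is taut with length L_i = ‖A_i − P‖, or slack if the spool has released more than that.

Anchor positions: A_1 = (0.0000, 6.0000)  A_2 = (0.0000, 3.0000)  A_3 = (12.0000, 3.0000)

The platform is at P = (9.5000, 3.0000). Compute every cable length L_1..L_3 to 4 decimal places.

(9.9624, 9.5000, 2.5000)

cable 1: Δx=-9.5000, Δy=3.0000; L_1 = √(Δx²+Δy²) = 9.9624
cable 2: Δx=-9.5000, Δy=0.0000; L_2 = √(Δx²+Δy²) = 9.5000
cable 3: Δx=2.5000, Δy=0.0000; L_3 = √(Δx²+Δy²) = 2.5000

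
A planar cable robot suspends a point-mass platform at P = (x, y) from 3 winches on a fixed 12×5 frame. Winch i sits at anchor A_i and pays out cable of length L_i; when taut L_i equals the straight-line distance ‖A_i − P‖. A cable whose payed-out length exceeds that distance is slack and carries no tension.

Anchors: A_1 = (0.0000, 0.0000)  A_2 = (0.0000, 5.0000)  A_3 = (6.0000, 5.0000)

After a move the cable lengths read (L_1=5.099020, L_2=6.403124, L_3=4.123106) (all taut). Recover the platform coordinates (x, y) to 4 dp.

each cable: (A_i−P)·(A_i−P) = L_i²; let c_i = ‖A_i‖²−L_i²
c_1 = 0.0000+0.0000−26.0000 = -26.0000
row 1: 0.0000x − 10.0000y = -10.0000  (c_2=-16.0000)
row 2: -12.0000x − 10.0000y = -70.0000  (c_3=44.0000)
Cramer on rows 1–2 → x = 5.0000, y = 1.0000

(5.0000, 1.0000)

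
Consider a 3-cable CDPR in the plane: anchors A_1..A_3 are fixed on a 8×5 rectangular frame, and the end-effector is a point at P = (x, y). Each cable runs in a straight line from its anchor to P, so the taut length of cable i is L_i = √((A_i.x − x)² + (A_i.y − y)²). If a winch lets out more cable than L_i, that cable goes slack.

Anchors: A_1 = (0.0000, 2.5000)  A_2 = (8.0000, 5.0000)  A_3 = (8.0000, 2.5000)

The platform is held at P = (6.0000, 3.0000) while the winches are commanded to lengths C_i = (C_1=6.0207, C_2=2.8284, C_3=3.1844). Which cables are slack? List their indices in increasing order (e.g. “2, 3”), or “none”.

3

i=1: geometric 6.0208 vs commanded 6.0207 ⇒ taut
i=2: geometric 2.8284 vs commanded 2.8284 ⇒ taut
i=3: geometric 2.0616 vs commanded 3.1844 ⇒ slack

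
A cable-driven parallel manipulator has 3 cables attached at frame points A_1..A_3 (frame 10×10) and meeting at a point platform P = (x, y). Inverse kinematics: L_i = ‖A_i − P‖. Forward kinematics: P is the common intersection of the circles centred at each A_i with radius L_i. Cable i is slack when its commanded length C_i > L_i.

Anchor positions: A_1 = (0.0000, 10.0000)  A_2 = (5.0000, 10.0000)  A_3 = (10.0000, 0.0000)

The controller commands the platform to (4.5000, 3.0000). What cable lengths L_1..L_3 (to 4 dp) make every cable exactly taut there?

cable 1: Δx=-4.5000, Δy=7.0000; L_1 = √(Δx²+Δy²) = 8.3217
cable 2: Δx=0.5000, Δy=7.0000; L_2 = √(Δx²+Δy²) = 7.0178
cable 3: Δx=5.5000, Δy=-3.0000; L_3 = √(Δx²+Δy²) = 6.2650

(8.3217, 7.0178, 6.2650)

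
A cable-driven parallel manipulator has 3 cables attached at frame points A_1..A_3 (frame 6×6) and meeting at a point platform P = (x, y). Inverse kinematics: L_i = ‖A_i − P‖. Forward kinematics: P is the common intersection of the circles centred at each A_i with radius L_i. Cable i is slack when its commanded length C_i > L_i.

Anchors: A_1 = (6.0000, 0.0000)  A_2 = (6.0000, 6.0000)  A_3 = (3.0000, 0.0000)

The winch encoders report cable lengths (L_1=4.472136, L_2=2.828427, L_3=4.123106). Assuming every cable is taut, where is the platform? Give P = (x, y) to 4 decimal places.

expand ‖A_i−P‖²=L_i² and subtract eq 1 (k_i ≔ ‖A_i‖²−L_i²)
k_1 = 36.0000+0.0000−20.0000 = 16.0000
eq1−eq2 → [0.0000  -12.0000]·P = -48.0000
eq1−eq3 → [6.0000  0.0000]·P = 24.0000
2×2 solve → P = (4.0000, 4.0000)

(4.0000, 4.0000)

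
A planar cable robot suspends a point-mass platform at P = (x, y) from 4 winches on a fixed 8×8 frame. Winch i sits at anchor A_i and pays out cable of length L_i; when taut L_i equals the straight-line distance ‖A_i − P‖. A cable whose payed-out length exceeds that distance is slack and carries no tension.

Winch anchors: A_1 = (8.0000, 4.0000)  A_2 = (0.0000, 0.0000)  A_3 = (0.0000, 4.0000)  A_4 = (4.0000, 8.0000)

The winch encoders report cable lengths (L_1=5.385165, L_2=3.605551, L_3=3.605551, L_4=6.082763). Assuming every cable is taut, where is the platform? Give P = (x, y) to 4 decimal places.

circle eqns → linear via eq_j − eq_1; set k_j = A_j·A_j − L_j²
k_1 = 64.0000+16.0000−29.0000 = 51.0000
16.0000·x + 8.0000·y = k_1−k_2 = 64.0000
16.0000·x + 0.0000·y = k_1−k_3 = 48.0000
8.0000·x − 8.0000·y = k_1−k_4 = 8.0000
solve first two rows → x=3.0000, y=2.0000
check cable 4: ‖A_4−P‖² = 37.0000 ≈ L_4² = 37.0000 ✓

(3.0000, 2.0000)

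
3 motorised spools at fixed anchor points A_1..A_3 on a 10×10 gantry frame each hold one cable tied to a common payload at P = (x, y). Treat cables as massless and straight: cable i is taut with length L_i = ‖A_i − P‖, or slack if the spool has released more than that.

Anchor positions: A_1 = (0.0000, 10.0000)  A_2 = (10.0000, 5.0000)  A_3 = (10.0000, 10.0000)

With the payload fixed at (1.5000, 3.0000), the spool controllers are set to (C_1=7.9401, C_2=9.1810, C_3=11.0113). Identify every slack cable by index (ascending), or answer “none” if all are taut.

i=1: geometric 7.1589 vs commanded 7.9401 ⇒ slack
i=2: geometric 8.7321 vs commanded 9.1810 ⇒ slack
i=3: geometric 11.0114 vs commanded 11.0113 ⇒ taut

1, 2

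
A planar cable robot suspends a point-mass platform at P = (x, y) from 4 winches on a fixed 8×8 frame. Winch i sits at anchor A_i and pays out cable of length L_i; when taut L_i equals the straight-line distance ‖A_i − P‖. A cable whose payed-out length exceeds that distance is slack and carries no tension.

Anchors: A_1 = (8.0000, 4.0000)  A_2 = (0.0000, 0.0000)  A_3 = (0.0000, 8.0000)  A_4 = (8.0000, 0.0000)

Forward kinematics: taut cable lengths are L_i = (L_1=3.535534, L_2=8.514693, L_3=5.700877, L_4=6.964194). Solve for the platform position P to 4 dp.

(5.5000, 6.5000)

circle eqns → linear via eq_j − eq_1; set k_j = A_j·A_j − L_j²
k_1 = 64.0000+16.0000−12.5000 = 67.5000
16.0000·x + 8.0000·y = k_1−k_2 = 140.0000
16.0000·x − 8.0000·y = k_1−k_3 = 36.0000
0.0000·x + 8.0000·y = k_1−k_4 = 52.0000
solve first two rows → x=5.5000, y=6.5000
check cable 4: ‖A_4−P‖² = 48.5000 ≈ L_4² = 48.5000 ✓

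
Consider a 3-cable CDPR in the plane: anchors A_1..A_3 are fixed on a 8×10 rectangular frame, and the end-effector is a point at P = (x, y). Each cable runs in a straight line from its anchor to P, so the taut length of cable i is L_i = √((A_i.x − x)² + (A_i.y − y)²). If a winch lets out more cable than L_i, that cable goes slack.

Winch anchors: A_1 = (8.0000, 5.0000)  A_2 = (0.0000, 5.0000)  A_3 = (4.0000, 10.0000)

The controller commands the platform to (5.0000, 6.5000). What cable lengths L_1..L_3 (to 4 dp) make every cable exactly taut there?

(3.3541, 5.2202, 3.6401)

L_1 = √((8.0000−5.0000)² + (5.0000−6.5000)²) = 3.3541
L_2 = √((0.0000−5.0000)² + (5.0000−6.5000)²) = 5.2202
L_3 = √((4.0000−5.0000)² + (10.0000−6.5000)²) = 3.6401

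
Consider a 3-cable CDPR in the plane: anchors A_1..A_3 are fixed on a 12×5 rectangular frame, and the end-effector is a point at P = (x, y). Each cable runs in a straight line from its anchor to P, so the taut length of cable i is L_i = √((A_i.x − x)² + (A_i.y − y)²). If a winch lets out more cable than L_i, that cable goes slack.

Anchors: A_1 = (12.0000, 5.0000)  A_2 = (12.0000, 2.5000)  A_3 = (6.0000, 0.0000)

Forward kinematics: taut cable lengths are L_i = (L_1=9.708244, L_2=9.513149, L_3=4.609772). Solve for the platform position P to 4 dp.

(2.5000, 3.0000)

circle eqns → linear via eq_j − eq_1; set q_j = A_j·A_j − L_j²
q_1 = 144.0000+25.0000−94.2500 = 74.7500
0.0000·x + 5.0000·y = q_1−q_2 = 15.0000
12.0000·x + 10.0000·y = q_1−q_3 = 60.0000
solve first two rows → x=2.5000, y=3.0000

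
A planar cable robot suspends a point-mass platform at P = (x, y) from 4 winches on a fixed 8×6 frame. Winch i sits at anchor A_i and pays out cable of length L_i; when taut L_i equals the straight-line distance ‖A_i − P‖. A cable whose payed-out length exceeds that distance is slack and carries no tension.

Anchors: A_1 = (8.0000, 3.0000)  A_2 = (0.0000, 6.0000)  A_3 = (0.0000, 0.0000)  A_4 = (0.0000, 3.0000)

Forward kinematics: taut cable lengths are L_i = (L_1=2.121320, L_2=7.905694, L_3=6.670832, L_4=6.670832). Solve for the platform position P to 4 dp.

(6.5000, 1.5000)

each cable: (A_i−P)·(A_i−P) = L_i²; let q_i = ‖A_i‖²−L_i²
q_1 = 64.0000+9.0000−4.5000 = 68.5000
row 1: 16.0000x − 6.0000y = 95.0000  (q_2=-26.5000)
row 2: 16.0000x + 6.0000y = 113.0000  (q_3=-44.5000)
row 3: 16.0000x + 0.0000y = 104.0000  (q_4=-35.5000)
Cramer on rows 1–2 → x = 6.5000, y = 1.5000
check cable 4: ‖A_4−P‖² = 44.5000 ≈ L_4² = 44.5000 ✓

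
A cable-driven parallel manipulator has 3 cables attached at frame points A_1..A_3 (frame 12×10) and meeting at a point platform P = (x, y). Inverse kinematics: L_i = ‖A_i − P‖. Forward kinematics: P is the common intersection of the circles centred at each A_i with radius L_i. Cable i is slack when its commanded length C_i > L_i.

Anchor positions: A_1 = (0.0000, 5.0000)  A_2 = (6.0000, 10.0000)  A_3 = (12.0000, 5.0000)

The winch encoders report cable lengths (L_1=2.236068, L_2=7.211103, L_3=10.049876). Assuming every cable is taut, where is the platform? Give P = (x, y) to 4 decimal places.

each cable: (A_i−P)·(A_i−P) = L_i²; let k_i = ‖A_i‖²−L_i²
k_1 = 0.0000+25.0000−5.0000 = 20.0000
row 1: -12.0000x − 10.0000y = -64.0000  (k_2=84.0000)
row 2: -24.0000x + 0.0000y = -48.0000  (k_3=68.0000)
Cramer on rows 1–2 → x = 2.0000, y = 4.0000

(2.0000, 4.0000)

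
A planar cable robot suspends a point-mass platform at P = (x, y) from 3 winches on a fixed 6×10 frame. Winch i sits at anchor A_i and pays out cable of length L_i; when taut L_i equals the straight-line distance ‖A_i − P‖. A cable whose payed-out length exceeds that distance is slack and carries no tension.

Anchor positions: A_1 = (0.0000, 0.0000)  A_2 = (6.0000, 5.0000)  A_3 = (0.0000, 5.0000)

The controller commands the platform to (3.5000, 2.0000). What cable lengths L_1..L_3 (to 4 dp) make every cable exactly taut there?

(4.0311, 3.9051, 4.6098)

cable 1: Δx=-3.5000, Δy=-2.0000; L_1 = √(Δx²+Δy²) = 4.0311
cable 2: Δx=2.5000, Δy=3.0000; L_2 = √(Δx²+Δy²) = 3.9051
cable 3: Δx=-3.5000, Δy=3.0000; L_3 = √(Δx²+Δy²) = 4.6098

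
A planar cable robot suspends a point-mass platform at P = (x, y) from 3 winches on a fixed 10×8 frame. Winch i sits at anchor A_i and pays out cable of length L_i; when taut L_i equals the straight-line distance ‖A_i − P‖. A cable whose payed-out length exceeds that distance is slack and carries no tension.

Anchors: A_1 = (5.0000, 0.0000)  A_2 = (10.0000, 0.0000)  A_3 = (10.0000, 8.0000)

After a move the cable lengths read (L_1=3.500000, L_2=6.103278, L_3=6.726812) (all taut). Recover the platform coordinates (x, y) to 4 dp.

circle eqns → linear via eq_j − eq_1; set c_j = A_j·A_j − L_j²
c_1 = 25.0000+0.0000−12.2500 = 12.7500
-10.0000·x + 0.0000·y = c_1−c_2 = -50.0000
-10.0000·x − 16.0000·y = c_1−c_3 = -106.0000
solve first two rows → x=5.0000, y=3.5000

(5.0000, 3.5000)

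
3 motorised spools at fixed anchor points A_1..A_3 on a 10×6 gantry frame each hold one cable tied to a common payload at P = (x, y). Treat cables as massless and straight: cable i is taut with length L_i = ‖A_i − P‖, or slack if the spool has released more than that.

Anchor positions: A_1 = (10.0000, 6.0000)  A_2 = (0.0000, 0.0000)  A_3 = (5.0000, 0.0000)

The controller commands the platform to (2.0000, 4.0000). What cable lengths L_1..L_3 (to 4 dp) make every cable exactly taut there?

cable 1: Δx=8.0000, Δy=2.0000; L_1 = √(Δx²+Δy²) = 8.2462
cable 2: Δx=-2.0000, Δy=-4.0000; L_2 = √(Δx²+Δy²) = 4.4721
cable 3: Δx=3.0000, Δy=-4.0000; L_3 = √(Δx²+Δy²) = 5.0000

(8.2462, 4.4721, 5.0000)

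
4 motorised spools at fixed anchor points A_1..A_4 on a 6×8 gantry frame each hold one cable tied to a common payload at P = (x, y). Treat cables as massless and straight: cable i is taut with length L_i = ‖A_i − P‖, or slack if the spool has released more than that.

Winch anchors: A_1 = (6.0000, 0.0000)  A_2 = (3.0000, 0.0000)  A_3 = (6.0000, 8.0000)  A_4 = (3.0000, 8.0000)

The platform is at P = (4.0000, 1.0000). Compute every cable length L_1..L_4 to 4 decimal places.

(2.2361, 1.4142, 7.2801, 7.0711)

cable 1: Δx=2.0000, Δy=-1.0000; L_1 = √(Δx²+Δy²) = 2.2361
cable 2: Δx=-1.0000, Δy=-1.0000; L_2 = √(Δx²+Δy²) = 1.4142
cable 3: Δx=2.0000, Δy=7.0000; L_3 = √(Δx²+Δy²) = 7.2801
cable 4: Δx=-1.0000, Δy=7.0000; L_4 = √(Δx²+Δy²) = 7.0711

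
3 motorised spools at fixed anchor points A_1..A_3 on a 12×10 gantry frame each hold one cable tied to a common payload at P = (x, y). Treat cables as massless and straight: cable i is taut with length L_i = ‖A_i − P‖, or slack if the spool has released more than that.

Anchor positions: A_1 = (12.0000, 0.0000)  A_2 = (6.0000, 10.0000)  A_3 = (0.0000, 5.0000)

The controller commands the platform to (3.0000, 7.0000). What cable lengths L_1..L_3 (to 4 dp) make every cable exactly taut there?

cable 1: Δx=9.0000, Δy=-7.0000; L_1 = √(Δx²+Δy²) = 11.4018
cable 2: Δx=3.0000, Δy=3.0000; L_2 = √(Δx²+Δy²) = 4.2426
cable 3: Δx=-3.0000, Δy=-2.0000; L_3 = √(Δx²+Δy²) = 3.6056

(11.4018, 4.2426, 3.6056)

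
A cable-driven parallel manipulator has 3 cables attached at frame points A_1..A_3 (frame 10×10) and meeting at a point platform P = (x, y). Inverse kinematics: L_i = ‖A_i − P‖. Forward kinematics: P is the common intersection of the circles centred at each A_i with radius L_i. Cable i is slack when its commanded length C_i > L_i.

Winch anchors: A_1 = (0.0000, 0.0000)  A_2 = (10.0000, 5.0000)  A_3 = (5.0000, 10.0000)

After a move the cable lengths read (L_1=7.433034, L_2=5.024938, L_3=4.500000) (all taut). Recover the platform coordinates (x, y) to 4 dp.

(5.0000, 5.5000)

expand ‖A_i−P‖²=L_i² and subtract eq 1 (q_i ≔ ‖A_i‖²−L_i²)
q_1 = 0.0000+0.0000−55.2500 = -55.2500
eq1−eq2 → [-20.0000  -10.0000]·P = -155.0000
eq1−eq3 → [-10.0000  -20.0000]·P = -160.0000
2×2 solve → P = (5.0000, 5.5000)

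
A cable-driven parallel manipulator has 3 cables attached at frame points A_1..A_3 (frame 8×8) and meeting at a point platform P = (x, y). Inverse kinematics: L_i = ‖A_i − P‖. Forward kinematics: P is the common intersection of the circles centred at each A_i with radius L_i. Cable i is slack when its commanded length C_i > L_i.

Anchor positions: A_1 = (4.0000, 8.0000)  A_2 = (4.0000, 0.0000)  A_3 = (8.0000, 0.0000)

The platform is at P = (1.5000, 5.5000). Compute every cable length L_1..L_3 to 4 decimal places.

(3.5355, 6.0415, 8.5147)

cable 1: Δx=2.5000, Δy=2.5000; L_1 = √(Δx²+Δy²) = 3.5355
cable 2: Δx=2.5000, Δy=-5.5000; L_2 = √(Δx²+Δy²) = 6.0415
cable 3: Δx=6.5000, Δy=-5.5000; L_3 = √(Δx²+Δy²) = 8.5147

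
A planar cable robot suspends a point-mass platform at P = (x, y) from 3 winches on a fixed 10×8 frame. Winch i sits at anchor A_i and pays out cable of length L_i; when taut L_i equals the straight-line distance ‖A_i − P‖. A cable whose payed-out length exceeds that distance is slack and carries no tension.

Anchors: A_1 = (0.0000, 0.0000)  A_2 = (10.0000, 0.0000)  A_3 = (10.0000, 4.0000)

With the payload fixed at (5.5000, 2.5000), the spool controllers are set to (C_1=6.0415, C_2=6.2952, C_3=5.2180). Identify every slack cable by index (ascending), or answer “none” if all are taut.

i=1: geometric 6.0415 vs commanded 6.0415 ⇒ taut
i=2: geometric 5.1478 vs commanded 6.2952 ⇒ slack
i=3: geometric 4.7434 vs commanded 5.2180 ⇒ slack

2, 3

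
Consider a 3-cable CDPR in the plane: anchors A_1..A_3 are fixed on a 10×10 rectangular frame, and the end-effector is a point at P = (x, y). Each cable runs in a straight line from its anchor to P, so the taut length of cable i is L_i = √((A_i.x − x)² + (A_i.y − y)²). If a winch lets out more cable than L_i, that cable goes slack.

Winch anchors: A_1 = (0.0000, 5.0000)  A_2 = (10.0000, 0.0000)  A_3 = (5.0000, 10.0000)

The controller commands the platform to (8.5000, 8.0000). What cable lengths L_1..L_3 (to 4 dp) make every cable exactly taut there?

(9.0139, 8.1394, 4.0311)

L_1 = √((0.0000−8.5000)² + (5.0000−8.0000)²) = 9.0139
L_2 = √((10.0000−8.5000)² + (0.0000−8.0000)²) = 8.1394
L_3 = √((5.0000−8.5000)² + (10.0000−8.0000)²) = 4.0311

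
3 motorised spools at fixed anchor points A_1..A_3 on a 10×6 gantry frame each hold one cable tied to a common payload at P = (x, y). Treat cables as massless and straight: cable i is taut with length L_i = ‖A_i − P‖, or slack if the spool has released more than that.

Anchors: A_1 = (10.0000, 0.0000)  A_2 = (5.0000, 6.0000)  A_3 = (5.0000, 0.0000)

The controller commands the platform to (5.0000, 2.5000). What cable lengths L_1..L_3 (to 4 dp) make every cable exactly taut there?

(5.5902, 3.5000, 2.5000)

L_1: Δ = A_1−P = (5.0000, -2.5000) → ‖Δ‖ = √31.2500 = 5.5902
L_2: Δ = A_2−P = (0.0000, 3.5000) → ‖Δ‖ = √12.2500 = 3.5000
L_3: Δ = A_3−P = (0.0000, -2.5000) → ‖Δ‖ = √6.2500 = 2.5000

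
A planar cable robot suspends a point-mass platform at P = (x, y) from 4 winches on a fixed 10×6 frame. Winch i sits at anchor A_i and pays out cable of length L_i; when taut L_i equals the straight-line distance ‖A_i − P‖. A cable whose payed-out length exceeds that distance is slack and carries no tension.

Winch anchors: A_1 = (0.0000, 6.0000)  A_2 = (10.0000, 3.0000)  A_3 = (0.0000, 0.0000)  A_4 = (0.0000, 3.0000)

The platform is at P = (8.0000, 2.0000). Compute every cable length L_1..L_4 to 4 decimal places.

(8.9443, 2.2361, 8.2462, 8.0623)

L_1: Δ = A_1−P = (-8.0000, 4.0000) → ‖Δ‖ = √80.0000 = 8.9443
L_2: Δ = A_2−P = (2.0000, 1.0000) → ‖Δ‖ = √5.0000 = 2.2361
L_3: Δ = A_3−P = (-8.0000, -2.0000) → ‖Δ‖ = √68.0000 = 8.2462
L_4: Δ = A_4−P = (-8.0000, 1.0000) → ‖Δ‖ = √65.0000 = 8.0623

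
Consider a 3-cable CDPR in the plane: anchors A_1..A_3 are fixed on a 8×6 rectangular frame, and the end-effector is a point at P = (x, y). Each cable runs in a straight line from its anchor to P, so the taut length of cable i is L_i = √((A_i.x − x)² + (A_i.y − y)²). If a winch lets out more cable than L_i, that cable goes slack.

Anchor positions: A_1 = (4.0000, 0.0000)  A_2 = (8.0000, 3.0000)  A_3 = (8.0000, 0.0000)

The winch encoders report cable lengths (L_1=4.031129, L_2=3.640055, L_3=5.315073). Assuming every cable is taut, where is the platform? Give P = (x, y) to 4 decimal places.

(4.5000, 4.0000)

circle eqns → linear via eq_j − eq_1; set q_j = A_j·A_j − L_j²
q_1 = 16.0000+0.0000−16.2500 = -0.2500
-8.0000·x − 6.0000·y = q_1−q_2 = -60.0000
-8.0000·x + 0.0000·y = q_1−q_3 = -36.0000
solve first two rows → x=4.5000, y=4.0000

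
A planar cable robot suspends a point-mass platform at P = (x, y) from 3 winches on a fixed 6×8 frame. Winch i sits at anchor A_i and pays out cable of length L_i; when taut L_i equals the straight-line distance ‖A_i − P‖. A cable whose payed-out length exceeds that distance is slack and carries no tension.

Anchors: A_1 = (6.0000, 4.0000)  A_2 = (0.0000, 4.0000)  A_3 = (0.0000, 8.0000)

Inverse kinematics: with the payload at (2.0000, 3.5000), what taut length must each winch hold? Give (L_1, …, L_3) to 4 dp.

(4.0311, 2.0616, 4.9244)

cable 1: Δx=4.0000, Δy=0.5000; L_1 = √(Δx²+Δy²) = 4.0311
cable 2: Δx=-2.0000, Δy=0.5000; L_2 = √(Δx²+Δy²) = 2.0616
cable 3: Δx=-2.0000, Δy=4.5000; L_3 = √(Δx²+Δy²) = 4.9244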